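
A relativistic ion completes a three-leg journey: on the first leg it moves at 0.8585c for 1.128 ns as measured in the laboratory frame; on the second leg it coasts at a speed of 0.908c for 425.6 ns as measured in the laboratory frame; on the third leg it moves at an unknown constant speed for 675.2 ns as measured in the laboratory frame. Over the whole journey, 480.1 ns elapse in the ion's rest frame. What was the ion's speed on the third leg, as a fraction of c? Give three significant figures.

Leg 1: γ = 1/√(1 − 0.8585²) = 1/√0.2630 = 1.950; τ_1 = 1.128/1.950 = 0.5785 ns.
Leg 2: γ = 1/√(1 − 0.908²) = 1/√0.1755 = 2.387; τ_2 = 425.6/2.387 = 178.3 ns.
Leg 3: speed unknown; τ_3 = 675.2/γ_3.
Total proper time: 0.5785 + 178.3 + τ_3 = 480.1, so τ_3 = 480.1 − 178.9 = 301.2 ns.
γ_3 = 675.2/301.2 = 2.242; β = √(1 − 1/γ²) = √0.8010.

β = 0.895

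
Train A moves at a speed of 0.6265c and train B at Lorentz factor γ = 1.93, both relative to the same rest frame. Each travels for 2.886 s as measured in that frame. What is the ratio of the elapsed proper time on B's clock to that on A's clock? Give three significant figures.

τ_B/τ_A = 0.665

A: γ = 1/√(1 − 0.6265²) = 1/√0.6075 = 1.283. B: γ = 1.93.
τ_A/τ_B = γ_B/γ_A = 1.930/1.283 = 1.504, so τ_B/τ_A = 0.6648.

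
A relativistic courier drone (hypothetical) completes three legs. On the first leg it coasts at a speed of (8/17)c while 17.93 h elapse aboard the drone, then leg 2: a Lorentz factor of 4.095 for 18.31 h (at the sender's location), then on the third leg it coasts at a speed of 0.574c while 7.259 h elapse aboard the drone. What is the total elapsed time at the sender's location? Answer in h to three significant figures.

Δt = 47.5 h

Leg 1: γ = 1/√(1 − (8/17)²) = 17/15 ≈ 1.133; Δt_1 = 1.133 × 17.93 = 20.32 h.
Leg 2: 18.31 h is already measured at the sender's location.
Leg 3: γ = 1/√(1 − 0.574²) = 1/√0.6705 = 1.221; Δt_3 = 1.221 × 7.259 = 8.865 h.
Total: 20.32 + 18.31 + 8.865 h.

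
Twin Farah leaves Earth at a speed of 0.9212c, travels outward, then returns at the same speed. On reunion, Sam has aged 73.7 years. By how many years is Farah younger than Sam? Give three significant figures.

γ = 1/√(1 − 0.9212²) = 1/√0.1514 = 2.570
Farah's elapsed proper time: τ = 73.7/2.570 = 28.68 years.
Age gap = Δt − τ = 73.7 − 28.68 years.

Δt − τ = 45.0 years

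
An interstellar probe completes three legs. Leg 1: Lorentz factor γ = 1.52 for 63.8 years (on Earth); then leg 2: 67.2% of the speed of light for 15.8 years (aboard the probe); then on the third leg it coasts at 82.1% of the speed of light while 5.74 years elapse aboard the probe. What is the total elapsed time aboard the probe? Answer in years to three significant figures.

Leg 1: γ = 1.52; τ_1 = 63.8/1.520 = 41.97 years.
Leg 2: 15.8 years is already measured aboard the probe.
Leg 3: 5.74 years is already measured aboard the probe.
Total: 41.97 + 15.80 + 5.740 years.

τ = 63.5 years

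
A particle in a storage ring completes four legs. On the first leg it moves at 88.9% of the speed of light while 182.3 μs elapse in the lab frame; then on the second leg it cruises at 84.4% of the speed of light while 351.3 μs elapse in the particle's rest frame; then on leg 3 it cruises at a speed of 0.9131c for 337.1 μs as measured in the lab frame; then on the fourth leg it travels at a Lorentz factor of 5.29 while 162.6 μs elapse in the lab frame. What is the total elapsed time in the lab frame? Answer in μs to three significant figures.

Leg 1: 182.3 μs is already measured in the lab frame.
Leg 2: β = 0.844; γ = 1/√(1 − 0.844²) = 1/√0.2877 = 1.864; Δt_2 = 1.864 × 351.3 = 655.0 μs.
Leg 3: 337.1 μs is already measured in the lab frame.
Leg 4: 162.6 μs is already measured in the lab frame.
Total: 182.3 + 655.0 + 337.1 + 162.6 μs.

Δt = 1340 μs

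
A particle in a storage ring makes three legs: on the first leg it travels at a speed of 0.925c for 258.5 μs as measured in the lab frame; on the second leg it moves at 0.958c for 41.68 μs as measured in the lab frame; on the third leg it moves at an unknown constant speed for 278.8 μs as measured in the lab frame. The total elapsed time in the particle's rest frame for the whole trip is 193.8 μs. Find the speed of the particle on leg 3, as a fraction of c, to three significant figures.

Leg 1: γ = 1/√(1 − 0.925²) = 1/√0.1444 = 2.632; τ_1 = 258.5/2.632 = 98.22 μs.
Leg 2: γ = 1/√(1 − 0.958²) = 1/√0.08224 = 3.487; τ_2 = 41.68/3.487 = 11.95 μs.
Leg 3: speed unknown; τ_3 = 278.8/γ_3.
Total proper time: 98.22 + 11.95 + τ_3 = 193.8, so τ_3 = 193.8 − 110.2 = 83.63 μs.
γ_3 = 278.8/83.63 = 3.334; β = √(1 − 1/γ²) = √0.9100.

β = 0.954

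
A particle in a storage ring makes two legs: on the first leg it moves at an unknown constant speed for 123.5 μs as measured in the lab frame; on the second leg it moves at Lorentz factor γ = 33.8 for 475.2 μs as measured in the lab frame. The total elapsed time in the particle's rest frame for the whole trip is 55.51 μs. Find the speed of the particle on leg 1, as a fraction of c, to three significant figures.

β = 0.942

Leg 1: speed unknown; τ_1 = 123.5/γ_1.
Leg 2: γ = 33.8; τ_2 = 475.2/33.80 = 14.06 μs.
Total proper time: τ_1 + 14.06 = 55.51, so τ_1 = 55.51 − 14.06 = 41.45 μs.
γ_1 = 123.5/41.45 = 2.979; β = √(1 − 1/γ²) = √0.8873.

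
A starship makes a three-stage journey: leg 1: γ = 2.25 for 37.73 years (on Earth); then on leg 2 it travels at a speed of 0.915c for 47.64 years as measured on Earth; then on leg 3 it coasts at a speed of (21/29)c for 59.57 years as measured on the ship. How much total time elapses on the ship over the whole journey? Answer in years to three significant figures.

τ = 95.6 years

Leg 1: γ = 2.25; τ_1 = 37.73/2.250 = 16.77 years.
Leg 2: γ = 1/√(1 − 0.915²) = 1/√0.1628 = 2.479; τ_2 = 47.64/2.479 = 19.22 years.
Leg 3: 59.57 years is already measured on the ship.
Total: 16.77 + 19.22 + 59.57 years.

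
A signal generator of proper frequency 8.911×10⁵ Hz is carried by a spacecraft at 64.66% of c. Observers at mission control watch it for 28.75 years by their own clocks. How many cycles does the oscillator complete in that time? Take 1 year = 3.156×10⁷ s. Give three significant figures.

β = 0.6466; γ = 1/√(1 − 0.6466²) = 1/√0.5819 = 1.311
During 28.75 years of lab time, the oscillator's proper time advances by τ = Δt/γ = 28.75/1.311 = 21.93 years = 6.922×10⁸ s.
N = f × τ = 8.911×10⁵ × 6.922×10⁸ = 6.168×10¹⁴.

N = 6.17×10¹⁴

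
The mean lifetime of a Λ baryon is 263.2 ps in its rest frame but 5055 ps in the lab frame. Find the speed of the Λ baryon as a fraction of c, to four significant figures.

γ = Δt/τ₀ = 5055/263.2 = 19.21
β = √(1 − 1/γ²) = √(1 − 0.002711) = √0.9973

β = 0.9986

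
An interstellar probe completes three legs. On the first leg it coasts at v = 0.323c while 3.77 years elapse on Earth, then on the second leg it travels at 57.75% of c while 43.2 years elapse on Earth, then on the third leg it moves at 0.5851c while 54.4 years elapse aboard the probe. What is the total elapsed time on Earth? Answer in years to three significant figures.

Leg 1: 3.77 years is already measured on Earth.
Leg 2: 43.2 years is already measured on Earth.
Leg 3: γ = 1/√(1 − 0.5851²) = 1/√0.6577 = 1.233; Δt_3 = 1.233 × 54.4 = 67.08 years.
Total: 3.770 + 43.20 + 67.08 years.

Δt = 114 years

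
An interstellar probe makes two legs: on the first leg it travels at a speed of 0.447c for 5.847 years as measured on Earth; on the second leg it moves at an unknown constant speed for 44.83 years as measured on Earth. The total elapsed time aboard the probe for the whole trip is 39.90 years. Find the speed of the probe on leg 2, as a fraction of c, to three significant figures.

β = 0.634

Leg 1: γ = 1/√(1 − 0.447²) = 1/√0.8002 = 1.118; τ_1 = 5.847/1.118 = 5.230 years.
Leg 2: speed unknown; τ_2 = 44.83/γ_2.
Total proper time: 5.230 + τ_2 = 39.90, so τ_2 = 39.90 − 5.230 = 34.67 years.
γ_2 = 44.83/34.67 = 1.293; β = √(1 − 1/γ²) = √0.4019.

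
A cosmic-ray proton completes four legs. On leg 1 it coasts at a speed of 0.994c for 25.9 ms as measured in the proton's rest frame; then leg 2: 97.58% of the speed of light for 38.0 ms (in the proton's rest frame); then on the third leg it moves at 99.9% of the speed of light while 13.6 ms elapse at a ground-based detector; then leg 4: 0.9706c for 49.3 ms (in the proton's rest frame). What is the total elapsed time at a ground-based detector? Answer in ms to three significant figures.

Δt = 629 ms

Leg 1: γ = 1/√(1 − 0.994²) = 1/√0.01196 = 9.142; Δt_1 = 9.142 × 25.9 = 236.8 ms.
Leg 2: β = 0.9758; γ = 1/√(1 − 0.9758²) = 1/√0.04781 = 4.573; Δt_2 = 4.573 × 38.0 = 173.8 ms.
Leg 3: 13.6 ms is already measured at a ground-based detector.
Leg 4: γ = 1/√(1 − 0.9706²) = 1/√0.05794 = 4.155; Δt_4 = 4.155 × 49.3 = 204.8 ms.
Total: 236.8 + 173.8 + 13.60 + 204.8 ms.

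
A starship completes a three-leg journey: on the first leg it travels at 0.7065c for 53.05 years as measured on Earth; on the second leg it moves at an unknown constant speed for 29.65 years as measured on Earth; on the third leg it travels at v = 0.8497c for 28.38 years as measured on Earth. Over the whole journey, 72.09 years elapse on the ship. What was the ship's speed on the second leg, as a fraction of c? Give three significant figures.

Leg 1: γ = 1/√(1 − 0.7065²) = 1/√0.5009 = 1.413; τ_1 = 53.05/1.413 = 37.54 years.
Leg 2: speed unknown; τ_2 = 29.65/γ_2.
Leg 3: γ = 1/√(1 − 0.8497²) = 1/√0.2780 = 1.897; τ_3 = 28.38/1.897 = 14.96 years.
Total proper time: 37.54 + τ_2 + 14.96 = 72.09, so τ_2 = 72.09 − 52.51 = 19.58 years.
γ_2 = 29.65/19.58 = 1.514; β = √(1 − 1/γ²) = √0.5638.

β = 0.751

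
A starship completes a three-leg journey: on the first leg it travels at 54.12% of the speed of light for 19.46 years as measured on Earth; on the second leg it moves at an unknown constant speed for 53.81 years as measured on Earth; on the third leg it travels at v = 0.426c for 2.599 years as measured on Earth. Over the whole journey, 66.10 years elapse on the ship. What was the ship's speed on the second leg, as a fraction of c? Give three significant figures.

Leg 1: β = 0.5412; γ = 1/√(1 − 0.5412²) = 1/√0.7071 = 1.189; τ_1 = 19.46/1.189 = 16.36 years.
Leg 2: speed unknown; τ_2 = 53.81/γ_2.
Leg 3: γ = 1/√(1 − 0.426²) = 1/√0.8185 = 1.105; τ_3 = 2.599/1.105 = 2.351 years.
Total proper time: 16.36 + τ_2 + 2.351 = 66.10, so τ_2 = 66.10 − 18.72 = 47.38 years.
γ_2 = 53.81/47.38 = 1.136; β = √(1 − 1/γ²) = √0.2246.

β = 0.474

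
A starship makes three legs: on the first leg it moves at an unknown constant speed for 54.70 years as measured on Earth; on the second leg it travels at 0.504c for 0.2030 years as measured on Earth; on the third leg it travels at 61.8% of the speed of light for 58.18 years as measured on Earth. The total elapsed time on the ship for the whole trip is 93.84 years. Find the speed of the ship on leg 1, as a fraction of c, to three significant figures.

Leg 1: speed unknown; τ_1 = 54.70/γ_1.
Leg 2: γ = 1/√(1 − 0.504²) = 1/√0.7460 = 1.158; τ_2 = 0.2030/1.158 = 0.1753 years.
Leg 3: β = 0.618; γ = 1/√(1 − 0.618²) = 1/√0.6181 = 1.272; τ_3 = 58.18/1.272 = 45.74 years.
Total proper time: τ_1 + 0.1753 + 45.74 = 93.84, so τ_1 = 93.84 − 45.92 = 47.92 years.
γ_1 = 54.70/47.92 = 1.141; β = √(1 − 1/γ²) = √0.2324.

β = 0.482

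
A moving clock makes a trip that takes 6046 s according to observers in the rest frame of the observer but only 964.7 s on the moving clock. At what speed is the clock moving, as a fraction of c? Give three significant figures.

β = 0.987

The proper time is measured on the moving clock (both events occur at the clock's location); Δt is measured in the rest frame of the observer. γ = Δt/τ = 6046/964.7 = 6.267.
β = √(1 − 1/γ²) = √(1 − 0.02546) = √0.9745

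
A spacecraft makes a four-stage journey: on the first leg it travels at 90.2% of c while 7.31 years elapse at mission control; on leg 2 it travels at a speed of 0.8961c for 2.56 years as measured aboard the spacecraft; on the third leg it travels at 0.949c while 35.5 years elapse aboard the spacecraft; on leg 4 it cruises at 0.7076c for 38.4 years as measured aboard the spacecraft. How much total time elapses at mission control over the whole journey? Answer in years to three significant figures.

Leg 1: 7.31 years is already measured at mission control.
Leg 2: γ = 1/√(1 − 0.8961²) = 1/√0.1970 = 2.253; Δt_2 = 2.253 × 2.56 = 5.768 years.
Leg 3: γ = 1/√(1 − 0.949²) = 1/√0.09940 = 3.172; Δt_3 = 3.172 × 35.5 = 112.6 years.
Leg 4: γ = 1/√(1 − 0.7076²) = 1/√0.4993 = 1.415; Δt_4 = 1.415 × 38.4 = 54.34 years.
Total: 7.310 + 5.768 + 112.6 + 54.34 years.

Δt = 180 years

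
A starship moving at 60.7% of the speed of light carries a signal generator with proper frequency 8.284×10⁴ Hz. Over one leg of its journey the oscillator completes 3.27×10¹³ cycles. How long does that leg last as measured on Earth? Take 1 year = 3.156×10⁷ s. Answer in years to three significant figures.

Δt = 15.7 years

β = 0.607; γ = 1/√(1 − 0.607²) = 1/√0.6316 = 1.258
Proper time for N cycles: τ = N/f = 3.27×10¹³/(8.284×10⁴) = 3.947×10⁸ s = 12.51 years.
Lab-frame duration Δt = γτ = 1.258 × 12.51 = 15.74 years.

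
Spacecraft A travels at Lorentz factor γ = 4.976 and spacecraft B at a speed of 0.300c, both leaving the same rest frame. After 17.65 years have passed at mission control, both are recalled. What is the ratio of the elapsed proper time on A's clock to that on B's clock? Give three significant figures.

A: γ = 4.976. B: γ = 1/√(1 − 0.300²) = 1/√0.9100 = 1.048.
τ_A/τ_B = γ_B/γ_A = 1.048/4.976 = 0.2107, so τ_A/τ_B = 0.2107.

τ_A/τ_B = 0.211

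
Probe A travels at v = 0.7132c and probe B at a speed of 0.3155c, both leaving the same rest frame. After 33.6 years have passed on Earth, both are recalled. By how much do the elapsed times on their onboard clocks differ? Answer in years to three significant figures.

|τ_A − τ_B| = 8.33 years

A: γ = 1/√(1 − 0.7132²) = 1/√0.4913 = 1.427; τ_A = 33.6/1.427 = 23.55 years.
B: γ = 1/√(1 − 0.3155²) = 1/√0.9005 = 1.054; τ_B = 33.6/1.054 = 31.88 years.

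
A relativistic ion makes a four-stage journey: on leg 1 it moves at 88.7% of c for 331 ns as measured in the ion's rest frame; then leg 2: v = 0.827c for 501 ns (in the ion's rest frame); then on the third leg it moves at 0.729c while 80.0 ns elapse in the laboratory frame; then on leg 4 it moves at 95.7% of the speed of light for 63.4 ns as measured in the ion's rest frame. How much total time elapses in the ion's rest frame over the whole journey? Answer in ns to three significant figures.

τ = 950 ns

Leg 1: 331 ns is already measured in the ion's rest frame.
Leg 2: 501 ns is already measured in the ion's rest frame.
Leg 3: γ = 1/√(1 − 0.729²) = 1/√0.4686 = 1.461; τ_3 = 80.0/1.461 = 54.76 ns.
Leg 4: 63.4 ns is already measured in the ion's rest frame.
Total: 331.0 + 501.0 + 54.76 + 63.40 ns.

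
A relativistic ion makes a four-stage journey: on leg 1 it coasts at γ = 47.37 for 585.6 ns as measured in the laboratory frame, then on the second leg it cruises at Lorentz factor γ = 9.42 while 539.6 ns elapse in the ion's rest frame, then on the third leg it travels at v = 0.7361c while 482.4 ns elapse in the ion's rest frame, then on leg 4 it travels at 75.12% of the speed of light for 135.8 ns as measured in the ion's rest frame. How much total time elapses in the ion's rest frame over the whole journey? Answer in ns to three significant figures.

Leg 1: γ = 47.37; τ_1 = 585.6/47.37 = 12.36 ns.
Leg 2: 539.6 ns is already measured in the ion's rest frame.
Leg 3: 482.4 ns is already measured in the ion's rest frame.
Leg 4: 135.8 ns is already measured in the ion's rest frame.
Total: 12.36 + 539.6 + 482.4 + 135.8 ns.

τ = 1170 ns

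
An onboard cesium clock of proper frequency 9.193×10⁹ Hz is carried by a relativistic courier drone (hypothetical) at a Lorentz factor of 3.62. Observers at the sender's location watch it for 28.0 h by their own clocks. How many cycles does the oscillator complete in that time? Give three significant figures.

γ = 3.62
During 28.0 h of lab time, the oscillator's proper time advances by τ = Δt/γ = 28.0/3.620 = 7.735 h = 2.785×10⁴ s.
N = f × τ = 9.193×10⁹ × 2.785×10⁴ = 2.560×10¹⁴.

N = 2.56×10¹⁴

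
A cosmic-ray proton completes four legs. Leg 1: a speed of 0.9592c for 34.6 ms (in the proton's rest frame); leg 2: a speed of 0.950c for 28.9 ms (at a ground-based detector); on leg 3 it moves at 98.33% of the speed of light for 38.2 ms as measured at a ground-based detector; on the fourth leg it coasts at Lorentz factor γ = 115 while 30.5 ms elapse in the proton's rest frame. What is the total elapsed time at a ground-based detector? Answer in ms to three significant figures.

Δt = 3700 ms

Leg 1: γ = 1/√(1 − 0.9592²) = 1/√0.07994 = 3.537; Δt_1 = 3.537 × 34.6 = 122.4 ms.
Leg 2: 28.9 ms is already measured at a ground-based detector.
Leg 3: 38.2 ms is already measured at a ground-based detector.
Leg 4: γ = 115; Δt_4 = 115.0 × 30.5 = 3508 ms.
Total: 122.4 + 28.90 + 38.20 + 3508 ms.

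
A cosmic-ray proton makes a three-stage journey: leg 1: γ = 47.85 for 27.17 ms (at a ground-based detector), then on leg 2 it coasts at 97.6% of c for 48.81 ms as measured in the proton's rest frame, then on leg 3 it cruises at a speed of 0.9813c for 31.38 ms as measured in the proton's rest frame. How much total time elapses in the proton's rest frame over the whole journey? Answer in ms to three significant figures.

Leg 1: γ = 47.85; τ_1 = 27.17/47.85 = 0.5678 ms.
Leg 2: 48.81 ms is already measured in the proton's rest frame.
Leg 3: 31.38 ms is already measured in the proton's rest frame.
Total: 0.5678 + 48.81 + 31.38 ms.

τ = 80.8 ms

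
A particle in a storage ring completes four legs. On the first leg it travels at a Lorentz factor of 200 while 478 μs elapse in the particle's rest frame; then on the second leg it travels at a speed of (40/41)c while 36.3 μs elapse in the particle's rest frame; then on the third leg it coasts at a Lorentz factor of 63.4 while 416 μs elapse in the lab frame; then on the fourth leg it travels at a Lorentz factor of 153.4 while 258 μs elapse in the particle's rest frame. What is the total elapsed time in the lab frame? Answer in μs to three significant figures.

Leg 1: γ = 200; Δt_1 = 200.0 × 478 = 9.560×10⁴ μs.
Leg 2: γ = 1/√(1 − (40/41)²) = 41/9 ≈ 4.556; Δt_2 = 4.556 × 36.3 = 165.4 μs.
Leg 3: 416 μs is already measured in the lab frame.
Leg 4: γ = 153.4; Δt_4 = 153.4 × 258 = 3.958×10⁴ μs.
Total: 9.560×10⁴ + 165.4 + 416.0 + 3.958×10⁴ μs.

Δt = 1.36×10⁵ μs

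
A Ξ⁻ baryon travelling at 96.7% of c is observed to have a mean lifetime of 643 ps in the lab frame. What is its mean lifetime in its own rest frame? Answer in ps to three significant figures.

τ₀ = 164 ps

β = 0.967; γ = 1/√(1 − 0.967²) = 1/√0.06491 = 3.925
The lab-frame lifetime is the dilated interval; the proper lifetime is τ₀ = Δt/γ = 643/3.925 ps.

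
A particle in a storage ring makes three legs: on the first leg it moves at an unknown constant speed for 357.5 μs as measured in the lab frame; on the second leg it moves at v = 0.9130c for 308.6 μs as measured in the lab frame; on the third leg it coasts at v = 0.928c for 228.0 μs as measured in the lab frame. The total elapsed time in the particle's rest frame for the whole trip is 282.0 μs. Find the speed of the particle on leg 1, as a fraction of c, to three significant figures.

Leg 1: speed unknown; τ_1 = 357.5/γ_1.
Leg 2: γ = 1/√(1 − 0.9130²) = 1/√0.1664 = 2.451; τ_2 = 308.6/2.451 = 125.9 μs.
Leg 3: γ = 1/√(1 − 0.928²) = 1/√0.1388 = 2.684; τ_3 = 228.0/2.684 = 84.95 μs.
Total proper time: τ_1 + 125.9 + 84.95 = 282.0, so τ_1 = 282.0 − 210.8 = 71.16 μs.
γ_1 = 357.5/71.16 = 5.024; β = √(1 − 1/γ²) = √0.9604.

β = 0.980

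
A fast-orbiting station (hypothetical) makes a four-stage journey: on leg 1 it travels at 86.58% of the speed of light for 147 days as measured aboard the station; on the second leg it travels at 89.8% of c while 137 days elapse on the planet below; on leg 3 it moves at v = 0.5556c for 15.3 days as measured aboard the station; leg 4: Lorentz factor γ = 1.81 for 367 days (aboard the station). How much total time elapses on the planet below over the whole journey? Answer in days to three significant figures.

Leg 1: β = 0.8658; γ = 1/√(1 − 0.8658²) = 1/√0.2504 = 1.998; Δt_1 = 1.998 × 147 = 293.8 days.
Leg 2: 137 days is already measured on the planet below.
Leg 3: γ = 1/√(1 − 0.5556²) = 1/√0.6913 = 1.203; Δt_3 = 1.203 × 15.3 = 18.40 days.
Leg 4: γ = 1.81; Δt_4 = 1.810 × 367 = 664.3 days.
Total: 293.8 + 137.0 + 18.40 + 664.3 days.

Δt = 1110 days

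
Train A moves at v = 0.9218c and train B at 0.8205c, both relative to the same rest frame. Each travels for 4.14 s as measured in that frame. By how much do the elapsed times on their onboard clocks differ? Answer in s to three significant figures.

A: γ = 1/√(1 − 0.9218²) = 1/√0.1503 = 2.580; τ_A = 4.14/2.580 = 1.605 s.
B: γ = 1/√(1 − 0.8205²) = 1/√0.3268 = 1.749; τ_B = 4.14/1.749 = 2.367 s.

|τ_A − τ_B| = 0.762 s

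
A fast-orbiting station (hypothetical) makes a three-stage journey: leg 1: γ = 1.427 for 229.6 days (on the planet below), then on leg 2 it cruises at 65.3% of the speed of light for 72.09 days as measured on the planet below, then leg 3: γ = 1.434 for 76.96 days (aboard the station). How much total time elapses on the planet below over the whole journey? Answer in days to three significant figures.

Δt = 412 days

Leg 1: 229.6 days is already measured on the planet below.
Leg 2: 72.09 days is already measured on the planet below.
Leg 3: γ = 1.434; Δt_3 = 1.434 × 76.96 = 110.4 days.
Total: 229.6 + 72.09 + 110.4 days.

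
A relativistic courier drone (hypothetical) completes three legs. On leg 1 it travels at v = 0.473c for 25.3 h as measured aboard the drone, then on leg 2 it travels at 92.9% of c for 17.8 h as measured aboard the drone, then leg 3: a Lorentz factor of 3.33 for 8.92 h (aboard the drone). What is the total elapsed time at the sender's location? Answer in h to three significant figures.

Δt = 107 h

Leg 1: γ = 1/√(1 − 0.473²) = 1/√0.7763 = 1.135; Δt_1 = 1.135 × 25.3 = 28.72 h.
Leg 2: β = 0.929; γ = 1/√(1 − 0.929²) = 1/√0.1370 = 2.702; Δt_2 = 2.702 × 17.8 = 48.10 h.
Leg 3: γ = 3.33; Δt_3 = 3.330 × 8.92 = 29.70 h.
Total: 28.72 + 48.10 + 29.70 h.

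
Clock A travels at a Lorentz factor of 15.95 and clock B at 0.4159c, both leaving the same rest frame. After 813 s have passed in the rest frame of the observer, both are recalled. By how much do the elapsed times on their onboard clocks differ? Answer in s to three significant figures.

A: γ = 15.95; τ_A = 813/15.95 = 50.97 s.
B: γ = 1/√(1 − 0.4159²) = 1/√0.8270 = 1.100; τ_B = 813/1.100 = 739.4 s.

|τ_A − τ_B| = 688 s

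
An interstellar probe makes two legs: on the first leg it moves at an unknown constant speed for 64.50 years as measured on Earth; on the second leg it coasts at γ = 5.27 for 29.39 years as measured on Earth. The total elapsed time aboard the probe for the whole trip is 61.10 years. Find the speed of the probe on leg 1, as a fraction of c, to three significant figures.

β = 0.509

Leg 1: speed unknown; τ_1 = 64.50/γ_1.
Leg 2: γ = 5.27; τ_2 = 29.39/5.270 = 5.577 years.
Total proper time: τ_1 + 5.577 = 61.10, so τ_1 = 61.10 − 5.577 = 55.52 years.
γ_1 = 64.50/55.52 = 1.162; β = √(1 − 1/γ²) = √0.2590.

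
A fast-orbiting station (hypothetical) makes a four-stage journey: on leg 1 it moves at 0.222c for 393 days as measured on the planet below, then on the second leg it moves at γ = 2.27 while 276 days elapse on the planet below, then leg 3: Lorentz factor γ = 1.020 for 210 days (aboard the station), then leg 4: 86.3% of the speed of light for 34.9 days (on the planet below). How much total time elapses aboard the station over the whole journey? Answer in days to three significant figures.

τ = 732 days

Leg 1: γ = 1/√(1 − 0.222²) = 1/√0.9507 = 1.026; τ_1 = 393/1.026 = 383.2 days.
Leg 2: γ = 2.27; τ_2 = 276/2.270 = 121.6 days.
Leg 3: 210 days is already measured aboard the station.
Leg 4: β = 0.863; γ = 1/√(1 − 0.863²) = 1/√0.2552 = 1.979; τ_4 = 34.9/1.979 = 17.63 days.
Total: 383.2 + 121.6 + 210.0 + 17.63 days.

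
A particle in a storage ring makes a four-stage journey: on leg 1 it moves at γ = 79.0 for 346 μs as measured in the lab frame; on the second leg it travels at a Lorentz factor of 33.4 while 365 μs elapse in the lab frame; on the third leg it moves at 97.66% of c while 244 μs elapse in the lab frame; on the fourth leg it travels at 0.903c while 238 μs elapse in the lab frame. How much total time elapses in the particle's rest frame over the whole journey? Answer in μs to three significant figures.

τ = 170 μs

Leg 1: γ = 79.0; τ_1 = 346/79.00 = 4.380 μs.
Leg 2: γ = 33.4; τ_2 = 365/33.40 = 10.93 μs.
Leg 3: β = 0.9766; γ = 1/√(1 − 0.9766²) = 1/√0.04625 = 4.650; τ_3 = 244/4.650 = 52.48 μs.
Leg 4: γ = 1/√(1 − 0.903²) = 1/√0.1846 = 2.328; τ_4 = 238/2.328 = 102.3 μs.
Total: 4.380 + 10.93 + 52.48 + 102.3 μs.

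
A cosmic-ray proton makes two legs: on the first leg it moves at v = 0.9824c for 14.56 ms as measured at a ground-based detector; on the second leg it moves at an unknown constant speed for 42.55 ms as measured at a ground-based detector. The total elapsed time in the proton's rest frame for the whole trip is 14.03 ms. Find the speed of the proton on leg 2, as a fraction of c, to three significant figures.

Leg 1: γ = 1/√(1 − 0.9824²) = 1/√0.03489 = 5.354; τ_1 = 14.56/5.354 = 2.720 ms.
Leg 2: speed unknown; τ_2 = 42.55/γ_2.
Total proper time: 2.720 + τ_2 = 14.03, so τ_2 = 14.03 − 2.720 = 11.31 ms.
γ_2 = 42.55/11.31 = 3.762; β = √(1 − 1/γ²) = √0.9293.

β = 0.964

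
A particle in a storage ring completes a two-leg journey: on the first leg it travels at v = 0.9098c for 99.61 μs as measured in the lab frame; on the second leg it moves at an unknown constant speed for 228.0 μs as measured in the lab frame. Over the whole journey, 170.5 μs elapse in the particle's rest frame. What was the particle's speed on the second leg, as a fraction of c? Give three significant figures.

β = 0.824

Leg 1: γ = 1/√(1 − 0.9098²) = 1/√0.1723 = 2.409; τ_1 = 99.61/2.409 = 41.34 μs.
Leg 2: speed unknown; τ_2 = 228.0/γ_2.
Total proper time: 41.34 + τ_2 = 170.5, so τ_2 = 170.5 − 41.34 = 129.2 μs.
γ_2 = 228.0/129.2 = 1.765; β = √(1 − 1/γ²) = √0.6791.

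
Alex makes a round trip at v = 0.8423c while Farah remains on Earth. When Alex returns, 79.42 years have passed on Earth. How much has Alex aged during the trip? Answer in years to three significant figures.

γ = 1/√(1 − 0.8423²) = 1/√0.2905 = 1.855
Alex's clock measures proper time along the trip: τ = Δt/γ = 79.42/1.855 years.

τ = 42.8 years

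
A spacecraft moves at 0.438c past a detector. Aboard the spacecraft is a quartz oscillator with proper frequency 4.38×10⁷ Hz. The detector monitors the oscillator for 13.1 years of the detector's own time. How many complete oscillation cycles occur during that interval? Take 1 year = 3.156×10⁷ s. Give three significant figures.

γ = 1/√(1 − 0.438²) = 1/√0.8082 = 1.112
During 13.1 years of lab time, the oscillator's proper time advances by τ = Δt/γ = 13.1/1.112 = 11.78 years = 3.717×10⁸ s.
N = f × τ = 4.38×10⁷ × 3.717×10⁸ = 1.628×10¹⁶.

N = 1.63×10¹⁶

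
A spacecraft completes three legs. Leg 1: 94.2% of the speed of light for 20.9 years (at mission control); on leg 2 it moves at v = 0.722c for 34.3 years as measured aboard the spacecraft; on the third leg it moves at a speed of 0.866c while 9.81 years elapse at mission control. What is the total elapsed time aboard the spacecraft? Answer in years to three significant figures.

τ = 46.2 years

Leg 1: β = 0.942; γ = 1/√(1 − 0.942²) = 1/√0.1126 = 2.980; τ_1 = 20.9/2.980 = 7.014 years.
Leg 2: 34.3 years is already measured aboard the spacecraft.
Leg 3: γ = 1/√(1 − 0.866²) = 1/√0.2500 = 2.000; τ_3 = 9.81/2.000 = 4.905 years.
Total: 7.014 + 34.30 + 4.905 years.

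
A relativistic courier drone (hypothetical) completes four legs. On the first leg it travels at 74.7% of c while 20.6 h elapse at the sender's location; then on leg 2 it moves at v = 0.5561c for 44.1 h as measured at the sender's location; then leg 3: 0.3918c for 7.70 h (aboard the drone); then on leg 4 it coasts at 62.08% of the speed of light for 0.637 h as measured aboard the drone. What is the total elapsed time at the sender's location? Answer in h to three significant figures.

Δt = 73.9 h

Leg 1: 20.6 h is already measured at the sender's location.
Leg 2: 44.1 h is already measured at the sender's location.
Leg 3: γ = 1/√(1 − 0.3918²) = 1/√0.8465 = 1.087; Δt_3 = 1.087 × 7.70 = 8.369 h.
Leg 4: β = 0.6208; γ = 1/√(1 − 0.6208²) = 1/√0.6146 = 1.276; Δt_4 = 1.276 × 0.637 = 0.8125 h.
Total: 20.60 + 44.10 + 8.369 + 0.8125 h.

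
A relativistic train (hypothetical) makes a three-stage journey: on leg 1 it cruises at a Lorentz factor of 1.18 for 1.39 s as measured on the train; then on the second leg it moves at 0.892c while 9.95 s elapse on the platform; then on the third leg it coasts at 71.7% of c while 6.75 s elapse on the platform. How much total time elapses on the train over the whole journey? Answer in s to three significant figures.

Leg 1: 1.39 s is already measured on the train.
Leg 2: γ = 1/√(1 − 0.892²) = 1/√0.2043 = 2.212; τ_2 = 9.95/2.212 = 4.498 s.
Leg 3: β = 0.717; γ = 1/√(1 − 0.717²) = 1/√0.4859 = 1.435; τ_3 = 6.75/1.435 = 4.705 s.
Total: 1.390 + 4.498 + 4.705 s.

τ = 10.6 s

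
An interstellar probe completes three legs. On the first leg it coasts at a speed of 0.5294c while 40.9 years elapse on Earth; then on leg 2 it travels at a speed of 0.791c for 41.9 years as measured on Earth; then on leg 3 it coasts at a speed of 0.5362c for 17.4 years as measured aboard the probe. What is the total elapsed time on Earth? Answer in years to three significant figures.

Leg 1: 40.9 years is already measured on Earth.
Leg 2: 41.9 years is already measured on Earth.
Leg 3: γ = 1/√(1 − 0.5362²) = 1/√0.7125 = 1.185; Δt_3 = 1.185 × 17.4 = 20.61 years.
Total: 40.90 + 41.90 + 20.61 years.

Δt = 103 years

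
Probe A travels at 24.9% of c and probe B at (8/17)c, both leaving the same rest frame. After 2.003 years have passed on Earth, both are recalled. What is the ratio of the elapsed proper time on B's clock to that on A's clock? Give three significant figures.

τ_B/τ_A = 0.911

A: β = 0.249; γ = 1/√(1 − 0.249²) = 1/√0.9380 = 1.033. B: γ = 1/√(1 − (8/17)²) = 17/15 ≈ 1.133.
τ_A/τ_B = γ_B/γ_A = 1.133/1.033 = 1.098, so τ_B/τ_A = 0.9110.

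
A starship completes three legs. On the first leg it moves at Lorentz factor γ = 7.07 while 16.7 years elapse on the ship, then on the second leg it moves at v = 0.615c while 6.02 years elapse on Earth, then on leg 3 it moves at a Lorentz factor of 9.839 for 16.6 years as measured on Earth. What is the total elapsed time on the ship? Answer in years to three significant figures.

Leg 1: 16.7 years is already measured on the ship.
Leg 2: γ = 1/√(1 − 0.615²) = 1/√0.6218 = 1.268; τ_2 = 6.02/1.268 = 4.747 years.
Leg 3: γ = 9.839; τ_3 = 16.6/9.839 = 1.687 years.
Total: 16.70 + 4.747 + 1.687 years.

τ = 23.1 years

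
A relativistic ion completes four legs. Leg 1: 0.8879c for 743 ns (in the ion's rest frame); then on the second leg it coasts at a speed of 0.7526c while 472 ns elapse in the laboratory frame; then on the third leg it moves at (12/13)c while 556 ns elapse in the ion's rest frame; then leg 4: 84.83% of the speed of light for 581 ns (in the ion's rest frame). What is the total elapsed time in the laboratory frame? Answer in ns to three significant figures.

Δt = 4630 ns

Leg 1: γ = 1/√(1 − 0.8879²) = 1/√0.2116 = 2.174; Δt_1 = 2.174 × 743 = 1615 ns.
Leg 2: 472 ns is already measured in the laboratory frame.
Leg 3: γ = 1/√(1 − (12/13)²) = 13/5 = 2.600; Δt_3 = 2.600 × 556 = 1446 ns.
Leg 4: β = 0.8483; γ = 1/√(1 − 0.8483²) = 1/√0.2804 = 1.889; Δt_4 = 1.889 × 581 = 1097 ns.
Total: 1615 + 472.0 + 1446 + 1097 ns.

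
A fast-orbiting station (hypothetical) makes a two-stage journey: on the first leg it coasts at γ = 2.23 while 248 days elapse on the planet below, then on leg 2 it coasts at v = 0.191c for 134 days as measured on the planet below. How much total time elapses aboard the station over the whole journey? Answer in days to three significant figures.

τ = 243 days

Leg 1: γ = 2.23; τ_1 = 248/2.230 = 111.2 days.
Leg 2: γ = 1/√(1 − 0.191²) = 1/√0.9635 = 1.019; τ_2 = 134/1.019 = 131.5 days.
Total: 111.2 + 131.5 days.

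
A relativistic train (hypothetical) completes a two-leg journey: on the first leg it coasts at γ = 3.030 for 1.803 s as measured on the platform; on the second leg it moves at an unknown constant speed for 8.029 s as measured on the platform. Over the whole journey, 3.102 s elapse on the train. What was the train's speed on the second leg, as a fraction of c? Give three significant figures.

β = 0.950

Leg 1: γ = 3.030; τ_1 = 1.803/3.030 = 0.5950 s.
Leg 2: speed unknown; τ_2 = 8.029/γ_2.
Total proper time: 0.5950 + τ_2 = 3.102, so τ_2 = 3.102 − 0.5950 = 2.507 s.
γ_2 = 8.029/2.507 = 3.203; β = √(1 − 1/γ²) = √0.9025.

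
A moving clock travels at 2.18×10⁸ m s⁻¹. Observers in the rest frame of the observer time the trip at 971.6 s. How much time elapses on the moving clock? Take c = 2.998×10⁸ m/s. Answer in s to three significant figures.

τ = 667 s

β = 2.18×10⁸/2.998×10⁸ = 0.7272; γ = 1/√(1 − 0.7272²) = 1.457
The interval measured in the rest frame of the observer is the dilated one; the clock on the moving clock measures the proper time τ = Δt/γ = 971.6/1.457 s.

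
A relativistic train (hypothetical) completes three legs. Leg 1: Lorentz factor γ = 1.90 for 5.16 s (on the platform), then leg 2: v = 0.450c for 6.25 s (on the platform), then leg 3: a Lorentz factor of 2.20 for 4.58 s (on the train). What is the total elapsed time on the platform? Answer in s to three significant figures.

Δt = 21.5 s

Leg 1: 5.16 s is already measured on the platform.
Leg 2: 6.25 s is already measured on the platform.
Leg 3: γ = 2.20; Δt_3 = 2.200 × 4.58 = 10.08 s.
Total: 5.160 + 6.250 + 10.08 s.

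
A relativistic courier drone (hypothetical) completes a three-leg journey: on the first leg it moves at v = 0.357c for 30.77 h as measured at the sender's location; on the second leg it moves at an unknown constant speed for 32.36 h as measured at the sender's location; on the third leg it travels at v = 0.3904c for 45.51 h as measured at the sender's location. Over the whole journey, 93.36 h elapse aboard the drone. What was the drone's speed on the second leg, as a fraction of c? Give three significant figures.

Leg 1: γ = 1/√(1 − 0.357²) = 1/√0.8726 = 1.071; τ_1 = 30.77/1.071 = 28.74 h.
Leg 2: speed unknown; τ_2 = 32.36/γ_2.
Leg 3: γ = 1/√(1 − 0.3904²) = 1/√0.8476 = 1.086; τ_3 = 45.51/1.086 = 41.90 h.
Total proper time: 28.74 + τ_2 + 41.90 = 93.36, so τ_2 = 93.36 − 70.64 = 22.72 h.
γ_2 = 32.36/22.72 = 1.424; β = √(1 − 1/γ²) = √0.5071.

β = 0.712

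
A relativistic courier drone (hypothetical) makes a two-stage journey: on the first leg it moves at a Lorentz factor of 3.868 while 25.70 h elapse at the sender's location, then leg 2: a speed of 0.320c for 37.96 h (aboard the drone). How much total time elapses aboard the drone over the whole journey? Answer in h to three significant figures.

Leg 1: γ = 3.868; τ_1 = 25.70/3.868 = 6.644 h.
Leg 2: 37.96 h is already measured aboard the drone.
Total: 6.644 + 37.96 h.

τ = 44.6 h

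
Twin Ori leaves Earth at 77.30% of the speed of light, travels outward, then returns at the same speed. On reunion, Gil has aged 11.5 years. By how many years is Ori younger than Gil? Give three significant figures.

Δt − τ = 4.20 years

β = 0.7730; γ = 1/√(1 − 0.7730²) = 1/√0.4025 = 1.576
Ori's elapsed proper time: τ = 11.5/1.576 = 7.296 years.
Age gap = Δt − τ = 11.5 − 7.296 years.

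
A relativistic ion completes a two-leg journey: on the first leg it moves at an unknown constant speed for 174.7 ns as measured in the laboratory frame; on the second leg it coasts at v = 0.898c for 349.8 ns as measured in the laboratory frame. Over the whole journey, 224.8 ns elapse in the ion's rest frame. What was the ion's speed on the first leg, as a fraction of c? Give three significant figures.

β = 0.914

Leg 1: speed unknown; τ_1 = 174.7/γ_1.
Leg 2: γ = 1/√(1 − 0.898²) = 1/√0.1936 = 2.273; τ_2 = 349.8/2.273 = 153.9 ns.
Total proper time: τ_1 + 153.9 = 224.8, so τ_1 = 224.8 − 153.9 = 70.89 ns.
γ_1 = 174.7/70.89 = 2.464; β = √(1 − 1/γ²) = √0.8353.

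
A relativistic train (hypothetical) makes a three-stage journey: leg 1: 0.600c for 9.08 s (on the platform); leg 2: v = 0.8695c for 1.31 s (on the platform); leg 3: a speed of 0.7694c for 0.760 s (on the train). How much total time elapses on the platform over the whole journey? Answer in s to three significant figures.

Δt = 11.6 s

Leg 1: 9.08 s is already measured on the platform.
Leg 2: 1.31 s is already measured on the platform.
Leg 3: γ = 1/√(1 − 0.7694²) = 1/√0.4080 = 1.566; Δt_3 = 1.566 × 0.760 = 1.190 s.
Total: 9.080 + 1.310 + 1.190 s.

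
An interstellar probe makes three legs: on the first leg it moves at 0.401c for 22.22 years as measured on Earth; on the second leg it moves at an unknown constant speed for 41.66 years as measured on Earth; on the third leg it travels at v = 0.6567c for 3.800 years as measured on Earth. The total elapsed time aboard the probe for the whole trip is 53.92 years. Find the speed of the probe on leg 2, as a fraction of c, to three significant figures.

Leg 1: γ = 1/√(1 − 0.401²) = 1/√0.8392 = 1.092; τ_1 = 22.22/1.092 = 20.36 years.
Leg 2: speed unknown; τ_2 = 41.66/γ_2.
Leg 3: γ = 1/√(1 − 0.6567²) = 1/√0.5687 = 1.326; τ_3 = 3.800/1.326 = 2.866 years.
Total proper time: 20.36 + τ_2 + 2.866 = 53.92, so τ_2 = 53.92 − 23.22 = 30.70 years.
γ_2 = 41.66/30.70 = 1.357; β = √(1 − 1/γ²) = √0.4570.

β = 0.676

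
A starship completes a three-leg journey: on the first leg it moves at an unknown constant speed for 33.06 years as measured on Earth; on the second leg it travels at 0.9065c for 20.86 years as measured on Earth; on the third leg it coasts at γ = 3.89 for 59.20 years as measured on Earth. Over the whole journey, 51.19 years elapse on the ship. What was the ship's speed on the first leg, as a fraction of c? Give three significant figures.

β = 0.570

Leg 1: speed unknown; τ_1 = 33.06/γ_1.
Leg 2: γ = 1/√(1 − 0.9065²) = 1/√0.1783 = 2.369; τ_2 = 20.86/2.369 = 8.807 years.
Leg 3: γ = 3.89; τ_3 = 59.20/3.890 = 15.22 years.
Total proper time: τ_1 + 8.807 + 15.22 = 51.19, so τ_1 = 51.19 − 24.03 = 27.16 years.
γ_1 = 33.06/27.16 = 1.217; β = √(1 − 1/γ²) = √0.3249.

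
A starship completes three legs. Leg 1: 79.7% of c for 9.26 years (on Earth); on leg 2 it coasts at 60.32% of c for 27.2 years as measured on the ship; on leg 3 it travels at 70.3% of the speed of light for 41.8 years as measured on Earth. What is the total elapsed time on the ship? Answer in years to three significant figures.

Leg 1: β = 0.797; γ = 1/√(1 − 0.797²) = 1/√0.3648 = 1.656; τ_1 = 9.26/1.656 = 5.593 years.
Leg 2: 27.2 years is already measured on the ship.
Leg 3: β = 0.703; γ = 1/√(1 − 0.703²) = 1/√0.5058 = 1.406; τ_3 = 41.8/1.406 = 29.73 years.
Total: 5.593 + 27.20 + 29.73 years.

τ = 62.5 years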